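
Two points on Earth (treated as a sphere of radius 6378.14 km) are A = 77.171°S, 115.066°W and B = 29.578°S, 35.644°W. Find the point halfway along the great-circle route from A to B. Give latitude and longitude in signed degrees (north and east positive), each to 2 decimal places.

-57.48°, -49.13°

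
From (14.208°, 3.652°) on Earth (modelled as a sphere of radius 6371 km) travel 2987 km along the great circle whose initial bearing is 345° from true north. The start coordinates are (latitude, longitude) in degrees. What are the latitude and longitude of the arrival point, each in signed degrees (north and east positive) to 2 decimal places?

39.95°, -5.12°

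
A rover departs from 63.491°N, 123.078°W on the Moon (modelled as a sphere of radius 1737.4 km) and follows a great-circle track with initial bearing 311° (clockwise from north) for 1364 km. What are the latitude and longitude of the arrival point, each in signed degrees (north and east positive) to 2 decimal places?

Angular distance δ = d/R = 1364/1737.4 = 0.78508 rad; initial bearing θ = 5.4280 rad.
sin φ₂ = sin φ₁ cos δ + cos φ₁ sin δ cos θ = (0.8949)(0.7073) + (0.4463)(0.7069)(0.6561) = 0.8400, so φ₂ = 57.14°.
Δλ = atan2(sin θ sin δ cos φ₁, cos δ − sin φ₁ sin φ₂) = atan2(-0.2381, -0.0443) = -100.543°.
λ₂ = -123.078° − 100.543° = -223.62° → 136.38° after wrapping to (−180°, 180°].

57.14°, 136.38°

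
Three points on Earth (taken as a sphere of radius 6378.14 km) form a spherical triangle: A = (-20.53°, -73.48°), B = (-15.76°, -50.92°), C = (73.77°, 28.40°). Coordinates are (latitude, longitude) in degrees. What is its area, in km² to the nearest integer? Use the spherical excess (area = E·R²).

Side lengths (central angles): a = 1.7833, b = 1.9721, c = 0.3829 rad; semiperimeter s = 2.0692.
By l'Huilier's theorem, tan(E/4) = √[tan(s/2) tan((s−a)/2) tan((s−b)/2) tan((s−c)/2)], giving spherical excess E = 0.4577 rad.
Area = E·R² = 0.4577 × (6378.14)² ≈ 18619249 km².

18619249 km²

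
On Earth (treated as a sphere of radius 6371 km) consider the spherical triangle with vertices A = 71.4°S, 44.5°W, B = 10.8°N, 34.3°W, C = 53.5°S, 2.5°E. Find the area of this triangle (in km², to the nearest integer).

13826484 km²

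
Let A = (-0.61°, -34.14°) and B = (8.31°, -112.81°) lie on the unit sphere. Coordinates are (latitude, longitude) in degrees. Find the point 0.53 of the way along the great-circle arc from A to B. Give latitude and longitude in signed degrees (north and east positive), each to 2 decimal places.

Central angle δ = 1.3767 rad. Interpolating on the sphere with fraction f = 0.53:
P = [sin((1−f)δ)·A + sin(fδ)·B] / sin δ = 0.6144·A + 0.6794·B in Cartesian coordinates,
giving P = (0.2479, -0.9645, 0.0916), i.e. latitude 5.26°, longitude -75.59°.

5.26°, -75.59°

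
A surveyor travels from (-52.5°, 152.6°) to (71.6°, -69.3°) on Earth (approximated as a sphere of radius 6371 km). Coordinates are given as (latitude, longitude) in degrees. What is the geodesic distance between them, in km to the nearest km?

In radians: φ₁ = -0.9163, φ₂ = 1.2497, Δλ = 138.100° = 2.4103 rad.
cos c = sin φ₁ sin φ₂ + cos φ₁ cos φ₂ cos Δλ = (-0.7934)(0.9489) + (0.6088)(0.3156)(-0.7443) = -0.89582,
so c = arccos(-0.89582) = 2.68106 rad.
Distance = R·c = 6371 × 2.6811 ≈ 17081 km.

17081 km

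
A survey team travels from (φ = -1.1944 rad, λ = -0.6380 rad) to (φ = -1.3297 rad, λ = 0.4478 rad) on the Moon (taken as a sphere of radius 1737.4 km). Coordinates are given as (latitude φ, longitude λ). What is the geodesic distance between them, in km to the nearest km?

584 km

With latitudes φ₁ = -68.434°, φ₂ = -76.186° and longitude difference Δλ = 62.212°:
Haversine: a = sin²(Δφ/2) + cos φ₁ cos φ₂ sin²(Δλ/2) = 0.0046 + (0.3676)(0.2388)(0.2669) = 0.02799.
Central angle c = 2·arcsin(√a) = 0.33621 rad.
Distance = R·c = 1737.4 × 0.3362 ≈ 584 km.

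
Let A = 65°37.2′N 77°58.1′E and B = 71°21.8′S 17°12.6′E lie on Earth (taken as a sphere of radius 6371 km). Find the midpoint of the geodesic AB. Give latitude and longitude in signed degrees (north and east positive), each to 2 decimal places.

The central angle between A and B is δ = 2.4958 rad.
With f = 0.5, the slerp weights are sin((1−f)δ)/sin δ = 1.5757 and sin(fδ)/sin δ = 1.5757.
Weighted sum of the unit vectors: (1.5757)·(0.0860,0.4037,0.9108) + (1.5757)·(0.3053,0.0946,-0.9476) = (0.6166, 0.7851, -0.0579).
Converting back: φ = atan2(z, √(x²+y²)) = -3.32°, λ = atan2(y, x) = 51.86°.

-3.32°, 51.86°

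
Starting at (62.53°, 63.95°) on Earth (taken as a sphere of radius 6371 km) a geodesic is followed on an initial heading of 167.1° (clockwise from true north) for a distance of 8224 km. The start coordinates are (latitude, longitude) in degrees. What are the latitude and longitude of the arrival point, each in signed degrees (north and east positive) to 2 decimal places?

Angular distance δ = d/R = 8224/6371 = 1.29085 rad; initial bearing θ = 2.9164 rad.
sin φ₂ = sin φ₁ cos δ + cos φ₁ sin δ cos θ = (0.8873)(0.2763) + (0.4613)(0.9611)(-0.9748) = -0.1870, so φ₂ = -10.78°.
Δλ = atan2(sin θ sin δ cos φ₁, cos δ − sin φ₁ sin φ₂) = atan2(0.0990, 0.4422) = 12.616°.
λ₂ = 63.950° + 12.616° = 76.57°.

-10.78°, 76.57°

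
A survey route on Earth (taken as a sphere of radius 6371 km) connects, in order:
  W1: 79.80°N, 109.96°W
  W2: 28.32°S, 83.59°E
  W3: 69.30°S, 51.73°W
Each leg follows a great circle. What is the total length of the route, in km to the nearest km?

22833 km

Leg W1→W2: central angle 2.2376 rad, distance 14255.5 km.
Leg W2→W3: central angle 1.3464 rad, distance 8577.9 km.
Total: 14255.5 + 8577.9 ≈ 22833 km.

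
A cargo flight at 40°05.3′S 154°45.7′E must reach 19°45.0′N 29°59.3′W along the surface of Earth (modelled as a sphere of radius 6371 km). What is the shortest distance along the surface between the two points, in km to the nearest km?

In radians: φ₁ = -0.6997, φ₂ = 0.3447, Δλ = 175.250° = 3.0587 rad.
Haversine: a = sin²(Δφ/2) + cos φ₁ cos φ₂ sin²(Δλ/2) = 0.2488 + (0.7651)(0.9412)(0.9983) = 0.96759.
Central angle c = 2·arcsin(√a) = 2.77957 rad.
Distance = R·c = 6371 × 2.7796 ≈ 17709 km.

17709 km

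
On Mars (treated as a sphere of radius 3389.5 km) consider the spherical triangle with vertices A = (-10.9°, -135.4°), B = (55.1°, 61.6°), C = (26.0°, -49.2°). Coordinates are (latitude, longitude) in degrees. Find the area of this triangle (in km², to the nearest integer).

22781119 km²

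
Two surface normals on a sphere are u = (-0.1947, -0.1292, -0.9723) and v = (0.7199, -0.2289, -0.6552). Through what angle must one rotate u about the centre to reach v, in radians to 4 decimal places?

u·v = 0.5265; |u| = 1.0000, |v| = 1.0000.
cos θ = (u·v)/(|u||v|) = 0.5265, so θ = 1.0163 rad.

1.0163 rad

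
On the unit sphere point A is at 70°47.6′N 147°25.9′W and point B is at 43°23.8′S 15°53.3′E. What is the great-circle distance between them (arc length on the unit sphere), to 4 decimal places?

2.6420

With latitudes φ₁ = 70.793°, φ₂ = -43.397° and longitude difference Δλ = 163.320°:
cos c = sin φ₁ sin φ₂ + cos φ₁ cos φ₂ cos Δλ = (0.9443)(-0.6870) + (0.3290)(0.7266)(-0.9579) = -0.87778,
so c = arccos(-0.87778) = 2.64201 rad.
On the unit sphere the arc length equals the central angle: 2.6420.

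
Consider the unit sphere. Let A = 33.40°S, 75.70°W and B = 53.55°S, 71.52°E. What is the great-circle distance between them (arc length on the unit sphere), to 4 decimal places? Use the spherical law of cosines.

1.5450

In radians: φ₁ = -0.5829, φ₂ = -0.9346, Δλ = 147.220° = 2.5695 rad.
cos c = sin φ₁ sin φ₂ + cos φ₁ cos φ₂ cos Δλ = (-0.5505)(-0.8044) + (0.8348)(0.5941)(-0.8408) = 0.02578,
so c = arccos(0.02578) = 1.54502 rad.
On the unit sphere the arc length equals the central angle: 1.5450.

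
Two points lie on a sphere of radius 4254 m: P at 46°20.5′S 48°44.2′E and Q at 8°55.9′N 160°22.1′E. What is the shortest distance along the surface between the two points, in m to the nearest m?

In radians: φ₁ = -0.8088, φ₂ = 0.1559, Δλ = 111.632° = 1.9483 rad.
cos c = sin φ₁ sin φ₂ + cos φ₁ cos φ₂ cos Δλ = (-0.7235)(0.1553) + (0.6904)(0.9879)(-0.3686) = -0.36373,
so c = arccos(-0.36373) = 1.94306 rad.
Distance = R·c = 4254 × 1.9431 ≈ 8266 m.

8266 m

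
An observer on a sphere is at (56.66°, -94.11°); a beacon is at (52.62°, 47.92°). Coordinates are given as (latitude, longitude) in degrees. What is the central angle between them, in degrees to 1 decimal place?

66.4°

Let φ₁ = 0.9889 rad, φ₂ = 0.9184 rad, and Δλ = 2.4789 rad.
cos c = sin φ₁ sin φ₂ + cos φ₁ cos φ₂ cos Δλ = (0.8354)(0.7946) + (0.5496)(0.6071)(-0.7883) = 0.40081,
so c = arccos(0.40081) = 1.15839 rad.
So the angular separation is 66.4°.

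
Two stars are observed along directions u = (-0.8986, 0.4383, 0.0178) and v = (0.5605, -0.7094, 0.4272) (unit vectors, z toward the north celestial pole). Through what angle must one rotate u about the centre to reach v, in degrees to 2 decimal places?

143.81°

u·v = -0.8070; |u| = 1.0000, |v| = 1.0000.
cos θ = (u·v)/(|u||v|) = -0.8071, so θ = 143.81°.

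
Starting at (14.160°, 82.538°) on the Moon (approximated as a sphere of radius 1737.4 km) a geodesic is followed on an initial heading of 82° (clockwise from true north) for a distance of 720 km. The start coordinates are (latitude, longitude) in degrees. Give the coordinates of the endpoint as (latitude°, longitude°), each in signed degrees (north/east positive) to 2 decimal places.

Angular distance δ = d/R = 720/1737.4 = 0.41441 rad; initial bearing θ = 1.4312 rad.
sin φ₂ = sin φ₁ cos δ + cos φ₁ sin δ cos θ = (0.2446)(0.9154) + (0.9696)(0.4027)(0.1392) = 0.2783, so φ₂ = 16.16°.
Δλ = atan2(sin θ sin δ cos φ₁, cos δ − sin φ₁ sin φ₂) = atan2(0.3866, 0.8473) = 24.527°.
λ₂ = 82.538° + 24.527° = 107.07°.

16.16°, 107.07°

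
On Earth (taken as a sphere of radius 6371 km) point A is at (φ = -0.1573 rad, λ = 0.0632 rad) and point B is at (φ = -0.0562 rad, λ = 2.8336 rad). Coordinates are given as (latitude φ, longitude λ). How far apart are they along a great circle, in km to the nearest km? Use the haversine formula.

With latitudes φ₁ = -9.013°, φ₂ = -3.220° and longitude difference Δλ = 158.732°:
Haversine: a = sin²(Δφ/2) + cos φ₁ cos φ₂ sin²(Δλ/2) = 0.0026 + (0.9877)(0.9984)(0.9659) = 0.95507.
Central angle c = 2·arcsin(√a) = 2.71441 rad.
Distance = R·c = 6371 × 2.7144 ≈ 17294 km.

17294 km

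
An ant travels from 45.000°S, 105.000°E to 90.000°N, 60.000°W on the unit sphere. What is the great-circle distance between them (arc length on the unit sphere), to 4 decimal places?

2.3562

In radians: φ₁ = -0.7854, φ₂ = 1.5708, Δλ = -165.000° = -2.8798 rad.
Haversine: a = sin²(Δφ/2) + cos φ₁ cos φ₂ sin²(Δλ/2) = 0.8536 + (0.7071)(0.0000)(0.9830) = 0.85355.
Central angle c = 2·arcsin(√a) = 2.35619 rad.
On the unit sphere the arc length equals the central angle: 2.3562.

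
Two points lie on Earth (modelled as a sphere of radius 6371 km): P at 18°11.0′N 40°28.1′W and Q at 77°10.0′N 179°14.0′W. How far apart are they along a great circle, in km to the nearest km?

9077 km

Let φ₁ = 0.3174 rad, φ₂ = 1.3468 rad, and Δλ = -2.4219 rad.
Haversine: a = sin²(Δφ/2) + cos φ₁ cos φ₂ sin²(Δλ/2) = 0.2424 + (0.9501)(0.2221)(0.8760) = 0.42721.
Central angle c = 2·arcsin(√a) = 1.42471 rad.
Distance = R·c = 6371 × 1.4247 ≈ 9077 km.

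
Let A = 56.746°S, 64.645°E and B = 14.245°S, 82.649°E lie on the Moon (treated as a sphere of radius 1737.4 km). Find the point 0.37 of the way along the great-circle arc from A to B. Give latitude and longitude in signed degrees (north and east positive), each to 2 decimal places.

-41.35°, 73.94°

Central angle δ = 0.7795 rad. Interpolating on the sphere with fraction f = 0.37:
P = [sin((1−f)δ)·A + sin(fδ)·B] / sin δ = 0.6709·A + 0.4046·B in Cartesian coordinates,
giving P = (0.2077, 0.7214, -0.6606), i.e. latitude -41.35°, longitude 73.94°.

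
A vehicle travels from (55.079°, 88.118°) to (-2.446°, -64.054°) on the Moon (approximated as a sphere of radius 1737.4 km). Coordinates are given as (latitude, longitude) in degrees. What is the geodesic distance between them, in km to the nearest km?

3722 km

Let φ₁ = 0.9613 rad, φ₂ = -0.0427 rad, and Δλ = -2.6559 rad.
cos c = sin φ₁ sin φ₂ + cos φ₁ cos φ₂ cos Δλ = (0.8199)(-0.0427) + (0.5724)(0.9991)(-0.8844) = -0.54078,
so c = arccos(-0.54078) = 2.14216 rad.
Distance = R·c = 1737.4 × 2.1422 ≈ 3722 km.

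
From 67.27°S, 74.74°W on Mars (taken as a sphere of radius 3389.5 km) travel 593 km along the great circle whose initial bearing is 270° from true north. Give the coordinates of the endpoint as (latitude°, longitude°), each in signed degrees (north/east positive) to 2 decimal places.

Angular distance δ = d/R = 593/3389.5 = 0.17495 rad; initial bearing θ = 4.7124 rad.
sin φ₂ = sin φ₁ cos δ + cos φ₁ sin δ cos θ = (-0.9223)(0.9847) + (0.3864)(0.1741)(-0.0000) = -0.9083, so φ₂ = -65.27°.
Δλ = atan2(sin θ sin δ cos φ₁, cos δ − sin φ₁ sin φ₂) = atan2(-0.0673, 0.1470) = -24.582°.
λ₂ = -74.740° − 24.582° = -99.32°.

-65.27°, -99.32°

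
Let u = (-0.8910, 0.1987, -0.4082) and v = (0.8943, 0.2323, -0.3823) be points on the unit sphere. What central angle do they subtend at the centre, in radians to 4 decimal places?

u·v = -0.5946; |u| = 1.0000, |v| = 0.9999.
cos θ = (u·v)/(|u||v|) = -0.5946, so θ = 2.2076 rad.

2.2076 rad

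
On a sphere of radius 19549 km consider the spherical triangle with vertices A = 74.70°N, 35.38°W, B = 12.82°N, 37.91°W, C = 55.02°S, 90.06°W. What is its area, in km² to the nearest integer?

Side lengths (central angles): a = 1.4089, b = 2.3502, c = 1.0803 rad; semiperimeter s = 2.4197.
By l'Huilier's theorem, tan(E/4) = √[tan(s/2) tan((s−a)/2) tan((s−b)/2) tan((s−c)/2)], giving spherical excess E = 0.7929 rad.
Area = E·R² = 0.7929 × (19549)² ≈ 303012954 km².

303012954 km²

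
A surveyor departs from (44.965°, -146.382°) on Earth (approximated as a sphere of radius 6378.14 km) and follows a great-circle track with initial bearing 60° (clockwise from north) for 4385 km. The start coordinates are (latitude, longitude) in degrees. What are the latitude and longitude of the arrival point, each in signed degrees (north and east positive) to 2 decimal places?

Angular distance δ = d/R = 4385/6378.14 = 0.68750 rad; initial bearing θ = 1.0472 rad.
sin φ₂ = sin φ₁ cos δ + cos φ₁ sin δ cos θ = (0.7067)(0.7728) + (0.7075)(0.6346)(0.5000) = 0.7706, so φ₂ = 50.41°.
Δλ = atan2(sin θ sin δ cos φ₁, cos δ − sin φ₁ sin φ₂) = atan2(0.3889, 0.2282) = 59.590°.
λ₂ = -146.382° + 59.590° = -86.79°.

50.41°, -86.79°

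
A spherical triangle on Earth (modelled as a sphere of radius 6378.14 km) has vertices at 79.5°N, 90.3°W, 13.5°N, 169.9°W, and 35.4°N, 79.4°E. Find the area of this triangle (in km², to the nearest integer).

40471641 km²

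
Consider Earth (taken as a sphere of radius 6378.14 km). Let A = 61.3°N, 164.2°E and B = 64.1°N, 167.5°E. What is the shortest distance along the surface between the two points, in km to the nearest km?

354 km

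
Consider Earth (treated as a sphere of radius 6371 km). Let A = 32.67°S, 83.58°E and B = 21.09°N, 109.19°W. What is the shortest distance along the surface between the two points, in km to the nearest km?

18212 km

With latitudes φ₁ = -32.670°, φ₂ = 21.090° and longitude difference Δλ = 167.230°:
Haversine: a = sin²(Δφ/2) + cos φ₁ cos φ₂ sin²(Δλ/2) = 0.2044 + (0.8418)(0.9330)(0.9876) = 0.98011.
Central angle c = 2·arcsin(√a) = 2.85858 rad.
Distance = R·c = 6371 × 2.8586 ≈ 18212 km.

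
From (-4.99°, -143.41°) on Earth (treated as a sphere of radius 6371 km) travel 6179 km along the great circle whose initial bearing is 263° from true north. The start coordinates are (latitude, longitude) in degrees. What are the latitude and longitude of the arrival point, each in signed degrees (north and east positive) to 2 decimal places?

-8.59°, 160.70°

Angular distance δ = d/R = 6179/6371 = 0.96986 rad; initial bearing θ = 4.5902 rad.
sin φ₂ = sin φ₁ cos δ + cos φ₁ sin δ cos θ = (-0.0870)(0.5654) + (0.9962)(0.8248)(-0.1219) = -0.1493, so φ₂ = -8.59°.
Δλ = atan2(sin θ sin δ cos φ₁, cos δ − sin φ₁ sin φ₂) = atan2(-0.8156, 0.5524) = -55.888°.
λ₂ = -143.410° − 55.888° = -199.30° → 160.70° after wrapping to (−180°, 180°].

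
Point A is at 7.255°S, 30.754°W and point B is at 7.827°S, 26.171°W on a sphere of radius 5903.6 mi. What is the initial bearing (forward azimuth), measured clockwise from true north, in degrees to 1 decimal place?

97.5°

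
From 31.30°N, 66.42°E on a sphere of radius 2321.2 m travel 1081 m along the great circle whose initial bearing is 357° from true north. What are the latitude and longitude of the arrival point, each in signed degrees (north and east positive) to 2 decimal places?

57.93°, 63.88°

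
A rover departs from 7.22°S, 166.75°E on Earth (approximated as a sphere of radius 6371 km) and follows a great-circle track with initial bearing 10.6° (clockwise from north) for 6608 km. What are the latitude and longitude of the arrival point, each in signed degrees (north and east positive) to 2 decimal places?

Angular distance δ = d/R = 6608/6371 = 1.03720 rad; initial bearing θ = 0.1850 rad.
sin φ₂ = sin φ₁ cos δ + cos φ₁ sin δ cos θ = (-0.1257)(0.5086) + (0.9921)(0.8610)(0.9829) = 0.7757, so φ₂ = 50.86°.
Δλ = atan2(sin θ sin δ cos φ₁, cos δ − sin φ₁ sin φ₂) = atan2(0.1571, 0.6061) = 14.533°.
λ₂ = 166.750° + 14.533° = 181.28° → -178.72° after wrapping to (−180°, 180°].

50.86°, -178.72°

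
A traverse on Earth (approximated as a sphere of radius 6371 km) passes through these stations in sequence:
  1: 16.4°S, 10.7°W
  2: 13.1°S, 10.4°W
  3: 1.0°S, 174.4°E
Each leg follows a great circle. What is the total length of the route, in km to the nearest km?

18729 km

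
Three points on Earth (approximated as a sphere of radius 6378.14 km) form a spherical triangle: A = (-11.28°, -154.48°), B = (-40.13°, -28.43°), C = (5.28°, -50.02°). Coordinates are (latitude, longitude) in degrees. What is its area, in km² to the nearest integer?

Side lengths (central angles): a = 0.8650, b = 1.8357, c = 1.8915 rad; semiperimeter s = 2.2961.
By l'Huilier's theorem, tan(E/4) = √[tan(s/2) tan((s−a)/2) tan((s−b)/2) tan((s−c)/2)], giving spherical excess E = 1.1833 rad.
Area = E·R² = 1.1833 × (6378.14)² ≈ 48136875 km².

48136875 km²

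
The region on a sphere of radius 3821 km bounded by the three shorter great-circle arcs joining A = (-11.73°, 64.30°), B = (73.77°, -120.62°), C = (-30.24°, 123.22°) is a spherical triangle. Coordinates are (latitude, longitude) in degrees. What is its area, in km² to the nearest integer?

27541771 km²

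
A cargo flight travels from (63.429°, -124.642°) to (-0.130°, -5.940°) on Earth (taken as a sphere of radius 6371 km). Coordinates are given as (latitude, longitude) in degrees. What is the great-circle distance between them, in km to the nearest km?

11400 km

With latitudes φ₁ = 63.429°, φ₂ = -0.130° and longitude difference Δλ = 118.702°:
cos c = sin φ₁ sin φ₂ + cos φ₁ cos φ₂ cos Δλ = (0.8944)(-0.0023) + (0.4473)(1.0000)(-0.4803) = -0.21685,
so c = arccos(-0.21685) = 1.78938 rad.
Distance = R·c = 6371 × 1.7894 ≈ 11400 km.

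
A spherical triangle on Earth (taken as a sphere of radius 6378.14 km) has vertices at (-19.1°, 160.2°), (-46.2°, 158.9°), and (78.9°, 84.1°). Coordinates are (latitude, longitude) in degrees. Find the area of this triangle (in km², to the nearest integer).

Side lengths (central angles): a = 2.3095, b = 1.8519, c = 0.4734 rad; semiperimeter s = 2.3174.
By l'Huilier's theorem, tan(E/4) = √[tan(s/2) tan((s−a)/2) tan((s−b)/2) tan((s−c)/2)], giving spherical excess E = 0.2120 rad.
Area = E·R² = 0.2120 × (6378.14)² ≈ 8624294 km².

8624294 km²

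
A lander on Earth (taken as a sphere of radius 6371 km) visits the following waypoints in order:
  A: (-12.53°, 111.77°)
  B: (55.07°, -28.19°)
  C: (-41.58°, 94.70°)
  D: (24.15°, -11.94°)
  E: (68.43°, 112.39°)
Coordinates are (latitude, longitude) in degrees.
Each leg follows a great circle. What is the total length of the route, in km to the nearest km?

Leg A→B: central angle 2.2216 rad, distance 14153.5 km.
Leg B→C: central angle 2.4602 rad, distance 15673.9 km.
Leg C→D: central angle 2.0567 rad, distance 13103.0 km.
Leg D→E: central angle 1.3783 rad, distance 8781.3 km.
Total: 14153.5 + 15673.9 + 13103.0 + 8781.3 ≈ 51712 km.

51712 km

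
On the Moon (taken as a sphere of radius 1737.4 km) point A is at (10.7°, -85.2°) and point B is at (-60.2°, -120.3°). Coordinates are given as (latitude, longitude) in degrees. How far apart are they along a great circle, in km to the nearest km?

2311 km

In radians: φ₁ = 0.1868, φ₂ = -1.0507, Δλ = -35.100° = -0.6126 rad.
cos c = sin φ₁ sin φ₂ + cos φ₁ cos φ₂ cos Δλ = (0.1857)(-0.8678) + (0.9826)(0.4970)(0.8181) = 0.23841,
so c = arccos(0.23841) = 1.33006 rad.
Distance = R·c = 1737.4 × 1.3301 ≈ 2311 km.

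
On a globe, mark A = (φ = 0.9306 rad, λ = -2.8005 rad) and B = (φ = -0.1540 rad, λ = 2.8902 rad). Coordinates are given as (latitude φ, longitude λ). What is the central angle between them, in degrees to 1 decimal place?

68.5°

With latitudes φ₁ = 53.319°, φ₂ = -8.824° and longitude difference Δλ = -33.947°:
cos c = sin φ₁ sin φ₂ + cos φ₁ cos φ₂ cos Δλ = (0.8020)(-0.1534) + (0.5974)(0.9882)(0.8296) = 0.36666,
so c = arccos(0.36666) = 1.19538 rad.
So the angular separation is 68.5°.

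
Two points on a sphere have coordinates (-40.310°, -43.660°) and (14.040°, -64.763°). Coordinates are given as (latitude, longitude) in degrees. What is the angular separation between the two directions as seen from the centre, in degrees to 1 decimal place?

57.8°

In radians: φ₁ = -0.7035, φ₂ = 0.2450, Δλ = -21.103° = -0.3683 rad.
Haversine: a = sin²(Δφ/2) + cos φ₁ cos φ₂ sin²(Δλ/2) = 0.2086 + (0.7626)(0.9701)(0.0335) = 0.23339.
Central angle c = 2·arcsin(√a) = 1.00840 rad.
So the angular separation is 57.8°.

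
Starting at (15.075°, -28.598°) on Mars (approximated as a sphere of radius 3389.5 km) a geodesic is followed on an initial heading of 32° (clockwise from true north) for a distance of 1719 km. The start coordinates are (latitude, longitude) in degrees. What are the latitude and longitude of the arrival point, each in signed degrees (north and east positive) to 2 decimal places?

38.69°, -9.35°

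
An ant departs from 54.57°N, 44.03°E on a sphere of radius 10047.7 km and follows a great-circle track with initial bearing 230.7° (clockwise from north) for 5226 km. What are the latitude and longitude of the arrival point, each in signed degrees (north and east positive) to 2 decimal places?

Angular distance δ = d/R = 5226/10047.7 = 0.52012 rad; initial bearing θ = 4.0265 rad.
sin φ₂ = sin φ₁ cos δ + cos φ₁ sin δ cos θ = (0.8148)(0.8678) + (0.5797)(0.4970)(-0.6334) = 0.5246, so φ₂ = 31.64°.
Δλ = atan2(sin θ sin δ cos φ₁, cos δ − sin φ₁ sin φ₂) = atan2(-0.2229, 0.4403) = -26.855°.
λ₂ = 44.030° − 26.855° = 17.17°.

31.64°, 17.17°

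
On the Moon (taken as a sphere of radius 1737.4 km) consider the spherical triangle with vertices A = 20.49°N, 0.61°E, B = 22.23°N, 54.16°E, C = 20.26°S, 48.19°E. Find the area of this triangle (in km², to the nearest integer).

1085904 km²

Side lengths (central angles): a = 0.7485, b = 1.0797, c = 0.8664 rad; semiperimeter s = 1.3473.
By l'Huilier's theorem, tan(E/4) = √[tan(s/2) tan((s−a)/2) tan((s−b)/2) tan((s−c)/2)], giving spherical excess E = 0.3597 rad.
Area = E·R² = 0.3597 × (1737.4)² ≈ 1085904 km².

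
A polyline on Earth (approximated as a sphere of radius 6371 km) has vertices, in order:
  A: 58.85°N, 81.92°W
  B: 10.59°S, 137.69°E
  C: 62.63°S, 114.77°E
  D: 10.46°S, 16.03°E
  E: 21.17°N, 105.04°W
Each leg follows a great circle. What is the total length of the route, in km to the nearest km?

42830 km

Leg A→B: central angle 2.1520 rad, distance 13710.2 km.
Leg B→C: central angle 0.9528 rad, distance 6070.1 km.
Leg C→D: central angle 1.4781 rad, distance 9417.2 km.
Leg D→E: central angle 2.1398 rad, distance 13632.9 km.
Total: 13710.2 + 6070.1 + 9417.2 + 13632.9 ≈ 42830 km.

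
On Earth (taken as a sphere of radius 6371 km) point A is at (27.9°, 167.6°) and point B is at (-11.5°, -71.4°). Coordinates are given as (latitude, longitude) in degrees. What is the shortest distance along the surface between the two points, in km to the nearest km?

Let φ₁ = 0.4869 rad, φ₂ = -0.2007 rad, and Δλ = 2.1118 rad.
cos c = sin φ₁ sin φ₂ + cos φ₁ cos φ₂ cos Δλ = (0.4679)(-0.1994) + (0.8838)(0.9799)(-0.5150) = -0.53933,
so c = arccos(-0.53933) = 2.14043 rad.
Distance = R·c = 6371 × 2.1404 ≈ 13637 km.

13637 km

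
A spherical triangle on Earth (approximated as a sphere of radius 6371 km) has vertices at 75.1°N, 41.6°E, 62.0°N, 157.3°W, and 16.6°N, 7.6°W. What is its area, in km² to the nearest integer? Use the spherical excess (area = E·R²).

15535595 km²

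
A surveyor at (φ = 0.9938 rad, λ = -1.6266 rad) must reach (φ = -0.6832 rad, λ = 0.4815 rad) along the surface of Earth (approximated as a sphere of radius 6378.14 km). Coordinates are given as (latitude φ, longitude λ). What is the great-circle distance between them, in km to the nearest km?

15386 km

Let φ₁ = 0.9938 rad, φ₂ = -0.6832 rad, and Δλ = 2.1081 rad.
cos c = sin φ₁ sin φ₂ + cos φ₁ cos φ₂ cos Δλ = (0.8381)(-0.6313) + (0.5455)(0.7756)(-0.5118) = -0.74562,
so c = arccos(-0.74562) = 2.41225 rad.
Distance = R·c = 6378.14 × 2.4123 ≈ 15386 km.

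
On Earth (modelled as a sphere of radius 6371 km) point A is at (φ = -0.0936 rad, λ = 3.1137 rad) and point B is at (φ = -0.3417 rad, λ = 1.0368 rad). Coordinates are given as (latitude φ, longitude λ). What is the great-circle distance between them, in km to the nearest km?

12793 km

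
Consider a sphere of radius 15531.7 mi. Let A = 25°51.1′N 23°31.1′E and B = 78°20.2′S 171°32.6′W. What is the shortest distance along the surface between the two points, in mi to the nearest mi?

34445 mi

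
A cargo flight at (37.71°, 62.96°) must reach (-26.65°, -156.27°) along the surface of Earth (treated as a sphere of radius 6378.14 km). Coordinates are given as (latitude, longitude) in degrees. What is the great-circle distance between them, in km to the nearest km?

16174 km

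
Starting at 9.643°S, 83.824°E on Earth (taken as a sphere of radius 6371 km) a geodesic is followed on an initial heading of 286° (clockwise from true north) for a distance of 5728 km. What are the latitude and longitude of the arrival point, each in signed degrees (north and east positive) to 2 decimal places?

6.23°, 34.63°

Angular distance δ = d/R = 5728/6371 = 0.89907 rad; initial bearing θ = 4.9916 rad.
sin φ₂ = sin φ₁ cos δ + cos φ₁ sin δ cos θ = (-0.1675)(0.6223) + (0.9859)(0.7828)(0.2756) = 0.1085, so φ₂ = 6.23°.
Δλ = atan2(sin θ sin δ cos φ₁, cos δ − sin φ₁ sin φ₂) = atan2(-0.7418, 0.6405) = -49.191°.
λ₂ = 83.824° − 49.191° = 34.63°.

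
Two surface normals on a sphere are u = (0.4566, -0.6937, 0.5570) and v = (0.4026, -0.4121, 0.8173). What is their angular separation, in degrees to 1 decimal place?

u·v = 0.9249; |u| = 1.0000, |v| = 0.9999.
cos θ = (u·v)/(|u||v|) = 0.9250, so θ = 22.3°.

22.3°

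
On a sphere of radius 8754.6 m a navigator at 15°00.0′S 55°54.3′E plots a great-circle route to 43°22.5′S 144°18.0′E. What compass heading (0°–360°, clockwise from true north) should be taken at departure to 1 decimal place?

132.2°

Δλ = 88.395° = 1.5428 rad.
y = sin Δλ · cos φ₂ = (0.9996)(0.7269) = 0.7266
x = cos φ₁ sin φ₂ − sin φ₁ cos φ₂ cos Δλ = (0.9659)(-0.6868) − (-0.2588)(0.7269)(0.0280) = -0.6581
θ = atan2(y, x) = 132.17°, so the bearing is 132.2°.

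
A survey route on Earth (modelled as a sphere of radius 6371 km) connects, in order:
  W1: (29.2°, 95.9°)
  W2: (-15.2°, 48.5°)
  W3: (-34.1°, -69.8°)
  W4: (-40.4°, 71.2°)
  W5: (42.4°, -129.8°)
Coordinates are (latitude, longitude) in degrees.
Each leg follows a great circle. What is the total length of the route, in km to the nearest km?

Leg W1→W2: central angle 1.1127 rad, distance 7088.8 km.
Leg W2→W3: central angle 1.8048 rad, distance 11498.2 km.
Leg W3→W4: central angle 1.6978 rad, distance 10817.0 km.
Leg W4→W5: central angle 2.8652 rad, distance 18254.0 km.
Total: 7088.8 + 11498.2 + 10817.0 + 18254.0 ≈ 47658 km.

47658 km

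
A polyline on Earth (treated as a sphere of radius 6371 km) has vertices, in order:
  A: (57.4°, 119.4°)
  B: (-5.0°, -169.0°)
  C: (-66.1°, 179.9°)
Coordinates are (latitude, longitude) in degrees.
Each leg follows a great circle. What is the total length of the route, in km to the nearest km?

Leg A→B: central angle 1.4747 rad, distance 9395.0 km.
Leg B→C: central angle 1.0750 rad, distance 6848.8 km.
Total: 9395.0 + 6848.8 ≈ 16244 km.

16244 km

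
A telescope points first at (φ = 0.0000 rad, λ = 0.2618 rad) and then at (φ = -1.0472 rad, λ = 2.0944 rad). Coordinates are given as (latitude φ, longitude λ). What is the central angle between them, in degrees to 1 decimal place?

97.4°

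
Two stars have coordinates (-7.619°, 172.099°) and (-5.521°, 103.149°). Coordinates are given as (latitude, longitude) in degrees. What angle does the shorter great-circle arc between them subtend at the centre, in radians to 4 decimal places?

1.1949 rad

Let φ₁ = -0.1330 rad, φ₂ = -0.0964 rad, and Δλ = -1.2034 rad.
Haversine: a = sin²(Δφ/2) + cos φ₁ cos φ₂ sin²(Δλ/2) = 0.0003 + (0.9912)(0.9954)(0.3204) = 0.31644.
Central angle c = 2·arcsin(√a) = 1.19489 rad.
So the angular separation is 1.1949 rad.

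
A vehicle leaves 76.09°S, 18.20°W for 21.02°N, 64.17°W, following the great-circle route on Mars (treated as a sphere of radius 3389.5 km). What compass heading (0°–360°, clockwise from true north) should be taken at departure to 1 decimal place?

Δλ = -45.970° = -0.8023 rad.
y = sin Δλ · cos φ₂ = (-0.7190)(0.9335) = -0.6711
x = cos φ₁ sin φ₂ − sin φ₁ cos φ₂ cos Δλ = (0.2404)(0.3587) − (-0.9707)(0.9335)(0.6950) = 0.7160
θ = atan2(y, x) = -43.15°; adding 360° gives 316.9°.

316.9°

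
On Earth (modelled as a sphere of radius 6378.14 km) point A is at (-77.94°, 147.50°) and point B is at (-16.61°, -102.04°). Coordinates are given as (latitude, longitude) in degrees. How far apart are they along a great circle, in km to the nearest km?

With latitudes φ₁ = -77.940°, φ₂ = -16.610° and longitude difference Δλ = 110.460°:
Haversine: a = sin²(Δφ/2) + cos φ₁ cos φ₂ sin²(Δλ/2) = 0.2601 + (0.2089)(0.9583)(0.6748) = 0.39522.
Central angle c = 2·arcsin(√a) = 1.35967 rad.
Distance = R·c = 6378.14 × 1.3597 ≈ 8672 km.

8672 km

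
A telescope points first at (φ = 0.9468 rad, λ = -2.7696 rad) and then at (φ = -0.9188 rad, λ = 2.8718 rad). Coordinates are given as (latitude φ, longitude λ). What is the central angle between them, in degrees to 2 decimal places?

In radians: φ₁ = 0.9468, φ₂ = -0.9188, Δλ = -36.772° = -0.6418 rad.
cos c = sin φ₁ sin φ₂ + cos φ₁ cos φ₂ cos Δλ = (0.8115)(-0.7949) + (0.5843)(0.6068)(0.8010) = -0.36109,
so c = arccos(-0.36109) = 1.94024 rad.
So the angular separation is 111.17°.

111.17°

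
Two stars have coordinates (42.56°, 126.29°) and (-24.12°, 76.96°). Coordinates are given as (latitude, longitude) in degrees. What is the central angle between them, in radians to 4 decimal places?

With latitudes φ₁ = 42.560°, φ₂ = -24.120° and longitude difference Δλ = -49.330°:
cos c = sin φ₁ sin φ₂ + cos φ₁ cos φ₂ cos Δλ = (0.6764)(-0.4086) + (0.7366)(0.9127)(0.6517) = 0.16172,
so c = arccos(0.16172) = 1.40836 rad.
So the angular separation is 1.4084 rad.

1.4084 rad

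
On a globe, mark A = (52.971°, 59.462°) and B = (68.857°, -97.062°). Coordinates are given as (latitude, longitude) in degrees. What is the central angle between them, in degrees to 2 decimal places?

In radians: φ₁ = 0.9245, φ₂ = 1.2018, Δλ = -156.524° = -2.7319 rad.
cos c = sin φ₁ sin φ₂ + cos φ₁ cos φ₂ cos Δλ = (0.7983)(0.9327) + (0.6022)(0.3607)(-0.9172) = 0.54535,
so c = arccos(0.54535) = 0.99399 rad.
So the angular separation is 56.95°.

56.95°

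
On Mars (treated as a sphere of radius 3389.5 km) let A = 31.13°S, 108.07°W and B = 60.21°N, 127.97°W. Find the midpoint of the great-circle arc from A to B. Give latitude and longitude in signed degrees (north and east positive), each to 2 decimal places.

Central angle δ = 1.6196 rad. Interpolating on the sphere with fraction f = 0.5:
P = [sin((1−f)δ)·A + sin(fδ)·B] / sin δ = 0.7250·A + 0.7250·B in Cartesian coordinates,
giving P = (-0.4141, -0.8740, 0.2544), i.e. latitude 14.74°, longitude -115.35°.

14.74°, -115.35°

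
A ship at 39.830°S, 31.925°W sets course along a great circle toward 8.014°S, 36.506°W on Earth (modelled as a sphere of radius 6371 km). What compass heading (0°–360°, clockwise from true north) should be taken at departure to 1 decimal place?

351.4°

With φ₁ = -0.6952, φ₂ = -0.1399, Δλ = -0.0800 rad, the forward-azimuth formula gives
θ = atan2( sin Δλ cos φ₂ , cos φ₁ sin φ₂ − sin φ₁ cos φ₂ cos Δλ ) = atan2(-0.0791, 0.5252) = -8.56°.
Adding 360° brings this into [0°, 360°): 351.4°.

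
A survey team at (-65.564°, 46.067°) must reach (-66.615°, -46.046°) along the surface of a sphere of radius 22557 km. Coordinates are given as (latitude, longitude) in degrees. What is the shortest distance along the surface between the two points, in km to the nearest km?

With latitudes φ₁ = -65.564°, φ₂ = -66.615° and longitude difference Δλ = -92.113°:
cos c = sin φ₁ sin φ₂ + cos φ₁ cos φ₂ cos Δλ = (-0.9104)(-0.9179) + (0.4137)(0.3969)(-0.0369) = 0.82959,
so c = arccos(0.82959) = 0.59243 rad.
Distance = R·c = 22557 × 0.5924 ≈ 13363 km.

13363 km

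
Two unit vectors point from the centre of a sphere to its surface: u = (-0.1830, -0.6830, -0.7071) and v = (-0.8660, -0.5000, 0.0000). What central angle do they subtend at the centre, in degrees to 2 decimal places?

60.00°

u·v = 0.5000; |u| = 1.0000, |v| = 1.0000.
cos θ = (u·v)/(|u||v|) = 0.5000, so θ = 60.00°.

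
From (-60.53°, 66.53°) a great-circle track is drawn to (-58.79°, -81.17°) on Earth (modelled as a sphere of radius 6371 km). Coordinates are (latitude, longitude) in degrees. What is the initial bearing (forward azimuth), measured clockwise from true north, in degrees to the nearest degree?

Δλ = -147.700° = -2.5779 rad.
y = sin Δλ · cos φ₂ = (-0.5344)(0.5182) = -0.2769
x = cos φ₁ sin φ₂ − sin φ₁ cos φ₂ cos Δλ = (0.4920)(-0.8553) − (-0.8706)(0.5182)(-0.8453) = -0.8021
θ = atan2(y, x) = -160.95°; adding 360° gives 199°.

199°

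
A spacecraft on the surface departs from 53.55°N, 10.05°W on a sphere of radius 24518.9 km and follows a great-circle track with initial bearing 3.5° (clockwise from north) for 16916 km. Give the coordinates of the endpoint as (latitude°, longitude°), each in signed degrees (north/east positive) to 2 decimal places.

86.24°, 133.58°

Angular distance δ = d/R = 16916/24518.9 = 0.68992 rad; initial bearing θ = 0.0611 rad.
sin φ₂ = sin φ₁ cos δ + cos φ₁ sin δ cos θ = (0.8044)(0.7713) + (0.5941)(0.6365)(0.9981) = 0.9979, so φ₂ = 86.24°.
Δλ = atan2(sin θ sin δ cos φ₁, cos δ − sin φ₁ sin φ₂) = atan2(0.0231, -0.0313) = 143.632°.
λ₂ = -10.050° + 143.632° = 133.58°.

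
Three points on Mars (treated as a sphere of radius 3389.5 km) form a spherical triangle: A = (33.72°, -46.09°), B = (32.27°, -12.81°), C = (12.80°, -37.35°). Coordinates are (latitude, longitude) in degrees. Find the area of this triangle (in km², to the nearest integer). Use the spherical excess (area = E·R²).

1064021 km²

Side lengths (central angles): a = 0.5190, b = 0.3907, c = 0.4857 rad; semiperimeter s = 0.6977.
By l'Huilier's theorem, tan(E/4) = √[tan(s/2) tan((s−a)/2) tan((s−b)/2) tan((s−c)/2)], giving spherical excess E = 0.0926 rad.
Area = E·R² = 0.0926 × (3389.5)² ≈ 1064021 km².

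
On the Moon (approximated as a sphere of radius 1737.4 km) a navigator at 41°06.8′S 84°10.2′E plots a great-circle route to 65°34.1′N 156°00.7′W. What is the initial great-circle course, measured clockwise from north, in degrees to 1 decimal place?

33.1°

Δλ = 119.818° = 2.0912 rad.
y = sin Δλ · cos φ₂ = (0.8676)(0.4136) = 0.3588
x = cos φ₁ sin φ₂ − sin φ₁ cos φ₂ cos Δλ = (0.7534)(0.9105) − (-0.6576)(0.4136)(-0.4973) = 0.5507
θ = atan2(y, x) = 33.09°, so the bearing is 33.1°.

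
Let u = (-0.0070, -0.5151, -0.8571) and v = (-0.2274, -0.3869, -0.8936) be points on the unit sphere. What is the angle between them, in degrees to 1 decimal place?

u·v = 0.9668; |u| = 1.0000, |v| = 1.0000.
cos θ = (u·v)/(|u||v|) = 0.9668, so θ = 14.8°.

14.8°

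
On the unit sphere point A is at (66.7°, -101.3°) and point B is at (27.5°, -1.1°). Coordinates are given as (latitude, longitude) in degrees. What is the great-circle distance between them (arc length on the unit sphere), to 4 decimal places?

1.2004

With latitudes φ₁ = 66.700°, φ₂ = 27.500° and longitude difference Δλ = 100.200°:
cos c = sin φ₁ sin φ₂ + cos φ₁ cos φ₂ cos Δλ = (0.9184)(0.4617) + (0.3955)(0.8870)(-0.1771) = 0.36196,
so c = arccos(0.36196) = 1.20043 rad.
On the unit sphere the arc length equals the central angle: 1.2004.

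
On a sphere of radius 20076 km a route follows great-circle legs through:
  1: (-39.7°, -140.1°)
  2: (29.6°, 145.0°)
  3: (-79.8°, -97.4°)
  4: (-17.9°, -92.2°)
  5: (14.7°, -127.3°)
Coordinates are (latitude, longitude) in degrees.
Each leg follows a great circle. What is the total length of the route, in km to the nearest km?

Leg 1→2: central angle 1.7125 rad, distance 34380.3 km.
Leg 2→3: central angle 2.1621 rad, distance 43407.0 km.
Leg 3→4: central angle 1.0811 rad, distance 21705.1 km.
Leg 4→5: central angle 0.8297 rad, distance 16657.8 km.
Total: 34380.3 + 43407.0 + 21705.1 + 16657.8 ≈ 116150 km.

116150 km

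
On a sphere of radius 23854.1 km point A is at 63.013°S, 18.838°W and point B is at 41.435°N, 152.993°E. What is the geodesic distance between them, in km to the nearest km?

65735 km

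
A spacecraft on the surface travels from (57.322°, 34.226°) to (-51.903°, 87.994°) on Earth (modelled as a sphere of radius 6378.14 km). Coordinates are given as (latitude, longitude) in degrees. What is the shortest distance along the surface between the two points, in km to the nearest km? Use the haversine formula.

13107 km

Let φ₁ = 1.0005 rad, φ₂ = -0.9059 rad, and Δλ = 0.9384 rad.
Haversine: a = sin²(Δφ/2) + cos φ₁ cos φ₂ sin²(Δλ/2) = 0.6646 + (0.5399)(0.6170)(0.2045) = 0.73275.
Central angle c = 2·arcsin(√a) = 2.05501 rad.
Distance = R·c = 6378.14 × 2.0550 ≈ 13107 km.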